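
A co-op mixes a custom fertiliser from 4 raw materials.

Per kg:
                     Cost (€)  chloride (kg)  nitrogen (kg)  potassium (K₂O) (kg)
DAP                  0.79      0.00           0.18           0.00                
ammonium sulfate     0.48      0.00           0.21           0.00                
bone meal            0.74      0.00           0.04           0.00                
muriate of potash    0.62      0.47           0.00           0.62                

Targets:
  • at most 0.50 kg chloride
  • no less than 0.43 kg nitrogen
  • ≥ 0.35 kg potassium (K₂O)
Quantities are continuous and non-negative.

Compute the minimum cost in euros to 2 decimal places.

€1.33

Let x1 = kg of DAP, x2 = kg of ammonium sulfate, x3 = kg of bone meal, x4 = kg of muriate of potash.
min 0.79x1 + 0.48x2 + 0.74x3 + 0.62x4 subject to:
  0.47x4 ≤ 0.5   (chloride)
  0.18x1 + 0.21x2 + 0.04x3 ≥ 0.43   (nitrogen)
  0.62x4 ≥ 0.35   (potassium (K₂O))
  x1, x2, x3, x4 ≥ 0.
The optimal basis is {ammonium sulfate, muriate of potash}; DAP, bone meal drop out. Binding constraints: nitrogen and potassium (K₂O).
Optimal quantities: ammonium sulfate = 2.048 kg, muriate of potash = 0.5645 kg.
Objective = 0.48·2.048 + 0.62·0.5645 = 1.3330.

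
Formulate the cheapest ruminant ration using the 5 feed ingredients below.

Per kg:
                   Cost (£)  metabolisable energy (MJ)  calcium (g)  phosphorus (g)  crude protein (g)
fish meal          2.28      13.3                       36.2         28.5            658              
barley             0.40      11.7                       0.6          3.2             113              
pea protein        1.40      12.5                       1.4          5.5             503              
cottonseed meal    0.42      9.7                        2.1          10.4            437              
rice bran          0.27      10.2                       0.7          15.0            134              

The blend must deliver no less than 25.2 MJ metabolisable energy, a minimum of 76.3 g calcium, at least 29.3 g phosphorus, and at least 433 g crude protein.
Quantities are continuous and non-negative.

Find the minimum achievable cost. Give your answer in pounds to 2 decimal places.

£4.81

Let x1 = kg of fish meal, x2 = kg of barley, x3 = kg of pea protein, x4 = kg of cottonseed meal, x5 = kg of rice bran.
Minimise 2.28x1 + 0.4x2 + 1.4x3 + 0.42x4 + 0.27x5 s.t.:
  13.3x1 + 11.7x2 + 12.5x3 + 9.7x4 + 10.2x5 ≥ 25.2   (metabolisable energy)
  36.2x1 + 0.6x2 + 1.4x3 + 2.1x4 + 0.7x5 ≥ 76.3   (calcium)
  28.5x1 + 3.2x2 + 5.5x3 + 10.4x4 + 15x5 ≥ 29.3   (phosphorus)
  658x1 + 113x2 + 503x3 + 437x4 + 134x5 ≥ 433   (crude protein)
  x1, x2, x3, x4, x5 ≥ 0.
The cheapest feasible vertex uses only fish meal; barley, pea protein, cottonseed meal, rice bran are not used. Binding constraint: calcium.
Optimal quantities: fish meal = 2.108 kg.
Objective = 2.28·2.108 = 4.8062.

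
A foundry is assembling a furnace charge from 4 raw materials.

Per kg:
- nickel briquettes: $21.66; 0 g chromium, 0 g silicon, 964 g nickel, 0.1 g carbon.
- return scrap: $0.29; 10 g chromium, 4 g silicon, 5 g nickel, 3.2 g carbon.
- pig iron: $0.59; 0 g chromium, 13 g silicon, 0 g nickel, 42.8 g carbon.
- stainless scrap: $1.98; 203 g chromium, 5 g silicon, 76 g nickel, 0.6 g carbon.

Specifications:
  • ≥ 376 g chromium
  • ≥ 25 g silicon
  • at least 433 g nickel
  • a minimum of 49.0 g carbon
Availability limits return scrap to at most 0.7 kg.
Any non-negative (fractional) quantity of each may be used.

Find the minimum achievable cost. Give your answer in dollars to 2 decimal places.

$10.95

Let x1 = kg of nickel briquettes, x2 = kg of return scrap, x3 = kg of pig iron, x4 = kg of stainless scrap.
min 21.66x1 + 0.29x2 + 0.59x3 + 1.98x4 s.t.:
  10x2 + 203x4 ≥ 376   (chromium)
  4x2 + 13x3 + 5x4 ≥ 25   (silicon)
  964x1 + 5x2 + 76x4 ≥ 433   (nickel)
  0.1x1 + 3.2x2 + 42.8x3 + 0.6x4 ≥ 49   (carbon)
  x2 ≤ 0.7
  x1, x2, x3, x4 ≥ 0.
The optimal mix uses every input. The chromium, silicon, nickel, carbon requirements are met with equality.
That vertex is x1 = 0.3026, x2 = 0.4309, x3 = 1.086, x4 = 1.831.
Objective = 21.66·0.3026 + 0.29·0.4309 + 0.59·1.086 + 1.98·1.831 = 10.9454.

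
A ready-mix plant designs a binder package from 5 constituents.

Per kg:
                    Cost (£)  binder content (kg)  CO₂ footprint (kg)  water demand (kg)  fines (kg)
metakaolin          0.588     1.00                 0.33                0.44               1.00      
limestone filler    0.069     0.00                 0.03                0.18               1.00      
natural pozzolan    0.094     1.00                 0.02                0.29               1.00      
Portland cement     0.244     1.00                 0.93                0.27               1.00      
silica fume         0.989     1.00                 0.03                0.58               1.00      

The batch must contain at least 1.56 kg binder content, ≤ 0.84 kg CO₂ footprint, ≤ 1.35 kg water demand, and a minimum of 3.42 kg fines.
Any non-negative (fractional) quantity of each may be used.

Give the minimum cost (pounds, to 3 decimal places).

Let x1 = kg of metakaolin, x2 = kg of limestone filler, x3 = kg of natural pozzolan, x4 = kg of Portland cement, x5 = kg of silica fume.
Minimise 0.588x1 + 0.069x2 + 0.094x3 + 0.244x4 + 0.989x5 with:
  1x1 + 1x3 + 1x4 + 1x5 ≥ 1.56   (binder content)
  0.33x1 + 0.03x2 + 0.02x3 + 0.93x4 + 0.03x5 ≤ 0.84   (CO₂ footprint)
  0.44x1 + 0.18x2 + 0.29x3 + 0.27x4 + 0.58x5 ≤ 1.35   (water demand)
  1x1 + 1x2 + 1x3 + 1x4 + 1x5 ≥ 3.42   (fines)
  x1, x2, x3, x4, x5 ≥ 0.
The cheapest feasible vertex uses only limestone filler, natural pozzolan; metakaolin, Portland cement, silica fume are not used. Binding constraints: binder content and fines.
So limestone filler = 1.86 kg, natural pozzolan = 1.56 kg.
Objective = 0.069·1.86 + 0.094·1.56 = 0.27498.

£0.275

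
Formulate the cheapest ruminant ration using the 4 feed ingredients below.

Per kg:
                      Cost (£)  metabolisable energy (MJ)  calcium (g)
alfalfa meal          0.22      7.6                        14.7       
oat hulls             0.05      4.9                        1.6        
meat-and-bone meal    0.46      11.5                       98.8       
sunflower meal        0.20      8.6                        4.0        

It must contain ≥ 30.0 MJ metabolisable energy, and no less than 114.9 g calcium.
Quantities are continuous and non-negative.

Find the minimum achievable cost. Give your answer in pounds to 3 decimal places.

Let x1 = kg of alfalfa meal, x2 = kg of oat hulls, x3 = kg of meat-and-bone meal, x4 = kg of sunflower meal.
Minimize 0.22x1 + 0.05x2 + 0.46x3 + 0.2x4 subject to:
  7.6x1 + 4.9x2 + 11.5x3 + 8.6x4 ≥ 30   (metabolisable energy)
  14.7x1 + 1.6x2 + 98.8x3 + 4x4 ≥ 114.9   (calcium)
  x1, x2, x3, x4 ≥ 0.
At the optimum only oat hulls, meat-and-bone meal are positive (alfalfa meal, sunflower meal = 0). Binding constraints: metabolisable energy and calcium.
Optimal quantities: oat hulls = 3.527 kg, meat-and-bone meal = 1.106 kg.
Total cost: 0.05·3.527 + 0.46·1.106 = 0.68511.

£0.685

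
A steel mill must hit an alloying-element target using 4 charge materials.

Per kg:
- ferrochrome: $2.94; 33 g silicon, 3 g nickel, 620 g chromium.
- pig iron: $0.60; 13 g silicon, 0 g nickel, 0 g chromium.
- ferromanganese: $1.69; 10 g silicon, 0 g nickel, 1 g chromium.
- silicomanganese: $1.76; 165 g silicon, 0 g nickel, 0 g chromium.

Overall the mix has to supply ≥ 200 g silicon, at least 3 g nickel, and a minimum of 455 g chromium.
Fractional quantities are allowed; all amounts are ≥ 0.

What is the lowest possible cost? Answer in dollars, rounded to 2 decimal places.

$4.72

Treat it as an LP. Let x1 = kg of ferrochrome, x2 = kg of pig iron, x3 = kg of ferromanganese, x4 = kg of silicomanganese.
Minimize 2.94x1 + 0.6x2 + 1.69x3 + 1.76x4 subject to:
  33x1 + 13x2 + 10x3 + 165x4 ≥ 200   (silicon)
  3x1 ≥ 3   (nickel)
  620x1 + 1x3 ≥ 455   (chromium)
  x1, x2, x3, x4 ≥ 0.
The cheapest feasible vertex uses only ferrochrome, silicomanganese; pig iron, ferromanganese are not used. Binding constraints: silicon and nickel.
That vertex is x1 = 1, x4 = 1.012.
Cost = 2.94·1 + 1.76·1.012 = 4.7211.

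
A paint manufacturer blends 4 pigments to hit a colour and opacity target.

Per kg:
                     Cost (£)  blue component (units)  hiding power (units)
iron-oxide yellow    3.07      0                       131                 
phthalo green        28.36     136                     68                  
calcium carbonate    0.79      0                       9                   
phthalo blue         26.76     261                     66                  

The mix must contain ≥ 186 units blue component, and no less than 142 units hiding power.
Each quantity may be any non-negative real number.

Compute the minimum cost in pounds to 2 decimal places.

Treat it as an LP. Let x1 = kg of iron-oxide yellow, x2 = kg of phthalo green, x3 = kg of calcium carbonate, x4 = kg of phthalo blue.
Minimize 3.07x1 + 28.36x2 + 0.79x3 + 26.76x4 with:
  136x2 + 261x4 ≥ 186   (blue component)
  131x1 + 68x2 + 9x3 + 66x4 ≥ 142   (hiding power)
  x1, x2, x3, x4 ≥ 0.
The optimal basis is {iron-oxide yellow, phthalo blue}; phthalo green, calcium carbonate drop out. The blue component and hiding power requirements are met with equality.
Optimal quantities: iron-oxide yellow = 0.72493 kg, phthalo blue = 0.71264 kg.
Cost = 3.07·0.72493 + 26.76·0.71264 = 21.2958.

£21.30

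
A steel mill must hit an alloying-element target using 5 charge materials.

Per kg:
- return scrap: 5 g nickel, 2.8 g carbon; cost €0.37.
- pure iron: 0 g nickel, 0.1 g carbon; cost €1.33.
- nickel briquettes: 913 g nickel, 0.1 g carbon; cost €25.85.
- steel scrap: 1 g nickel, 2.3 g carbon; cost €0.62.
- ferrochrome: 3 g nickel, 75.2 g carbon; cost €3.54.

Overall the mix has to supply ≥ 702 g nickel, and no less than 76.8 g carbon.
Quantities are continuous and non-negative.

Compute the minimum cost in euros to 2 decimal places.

€23.40

Set it up as a linear program. Let x1 = kg of return scrap, x2 = kg of pure iron, x3 = kg of nickel briquettes, x4 = kg of steel scrap, x5 = kg of ferrochrome.
Minimize 0.37x1 + 1.33x2 + 25.85x3 + 0.62x4 + 3.54x5 s.t.:
  5x1 + 913x3 + 1x4 + 3x5 ≥ 702   (nickel)
  2.8x1 + 0.1x2 + 0.1x3 + 2.3x4 + 75.2x5 ≥ 76.8   (carbon)
  x1, x2, x3, x4, x5 ≥ 0.
The cheapest feasible vertex uses only nickel briquettes, ferrochrome; return scrap, pure iron, steel scrap are not used. The nickel and carbon requirements are met with equality.
That vertex is x3 = 0.7655, x5 = 1.02.
Objective = 25.85·0.7655 + 3.54·1.02 = 23.3990.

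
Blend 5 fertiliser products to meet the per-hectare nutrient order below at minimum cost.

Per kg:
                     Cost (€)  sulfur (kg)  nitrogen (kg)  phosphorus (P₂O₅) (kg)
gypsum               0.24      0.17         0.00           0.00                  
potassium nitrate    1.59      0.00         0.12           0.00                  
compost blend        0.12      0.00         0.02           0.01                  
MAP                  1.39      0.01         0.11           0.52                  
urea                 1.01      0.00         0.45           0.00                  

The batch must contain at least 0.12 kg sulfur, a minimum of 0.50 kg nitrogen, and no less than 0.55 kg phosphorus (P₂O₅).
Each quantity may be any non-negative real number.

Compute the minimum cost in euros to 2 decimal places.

€2.49

Let x1 = kg of gypsum, x2 = kg of potassium nitrate, x3 = kg of compost blend, x4 = kg of MAP, x5 = kg of urea.
min 0.24x1 + 1.59x2 + 0.12x3 + 1.39x4 + 1.01x5 subject to:
  0.17x1 + 0.01x4 ≥ 0.12   (sulfur)
  0.12x2 + 0.02x3 + 0.11x4 + 0.45x5 ≥ 0.5   (nitrogen)
  0.01x3 + 0.52x4 ≥ 0.55   (phosphorus (P₂O₅))
  x1, x2, x3, x4, x5 ≥ 0.
The cheapest feasible vertex uses only gypsum, MAP, urea; potassium nitrate, compost blend are not used. There the sulfur, nitrogen, phosphorus (P₂O₅) constraints are tight.
So gypsum = 0.6437 kg, MAP = 1.058 kg, urea = 0.8526 kg.
Hence cost = 0.24·0.6437 + 1.39·1.058 + 1.01·0.8526 = €2.4862.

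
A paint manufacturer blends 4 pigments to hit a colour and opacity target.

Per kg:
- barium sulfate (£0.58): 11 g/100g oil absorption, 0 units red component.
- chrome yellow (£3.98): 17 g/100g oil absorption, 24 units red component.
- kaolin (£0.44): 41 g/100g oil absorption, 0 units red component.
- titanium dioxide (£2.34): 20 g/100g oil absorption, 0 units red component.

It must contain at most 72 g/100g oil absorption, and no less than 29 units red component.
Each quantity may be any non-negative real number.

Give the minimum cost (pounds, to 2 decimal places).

£4.81

This is a linear program. Let x1 = kg of barium sulfate, x2 = kg of chrome yellow, x3 = kg of kaolin, x4 = kg of titanium dioxide.
min 0.58x1 + 3.98x2 + 0.44x3 + 2.34x4 with:
  11x1 + 17x2 + 41x3 + 20x4 ≤ 72   (oil absorption)
  24x2 ≥ 29   (red component)
  x1, x2, x3, x4 ≥ 0.
The cheapest feasible vertex uses only chrome yellow; barium sulfate, kaolin, titanium dioxide are not used. The red component requirement is met with equality.
So chrome yellow = 1.208 kg.
Hence cost = 3.98·1.208 = £4.8078.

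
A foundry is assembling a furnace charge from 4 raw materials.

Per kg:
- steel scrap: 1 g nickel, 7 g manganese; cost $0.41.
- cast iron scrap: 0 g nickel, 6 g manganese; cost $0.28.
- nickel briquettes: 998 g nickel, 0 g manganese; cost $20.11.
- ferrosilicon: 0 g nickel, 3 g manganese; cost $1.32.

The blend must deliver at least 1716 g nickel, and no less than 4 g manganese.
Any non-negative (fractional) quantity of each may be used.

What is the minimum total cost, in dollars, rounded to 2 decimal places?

Let x1 = kg of steel scrap, x2 = kg of cast iron scrap, x3 = kg of nickel briquettes, x4 = kg of ferrosilicon.
Minimize 0.41x1 + 0.28x2 + 20.11x3 + 1.32x4 with:
  1x1 + 998x3 ≥ 1716   (nickel)
  7x1 + 6x2 + 3x4 ≥ 4   (manganese)
  x1, x2, x3, x4 ≥ 0.
The minimum-cost mix takes nothing from steel scrap, ferrosilicon — only cast iron scrap, nickel briquettes. Binding constraints: nickel and manganese.
Optimal quantities: cast iron scrap = 0.6667 kg, nickel briquettes = 1.719 kg.
Total cost: 0.28·0.6667 + 20.11·1.719 = 34.7558.

$34.76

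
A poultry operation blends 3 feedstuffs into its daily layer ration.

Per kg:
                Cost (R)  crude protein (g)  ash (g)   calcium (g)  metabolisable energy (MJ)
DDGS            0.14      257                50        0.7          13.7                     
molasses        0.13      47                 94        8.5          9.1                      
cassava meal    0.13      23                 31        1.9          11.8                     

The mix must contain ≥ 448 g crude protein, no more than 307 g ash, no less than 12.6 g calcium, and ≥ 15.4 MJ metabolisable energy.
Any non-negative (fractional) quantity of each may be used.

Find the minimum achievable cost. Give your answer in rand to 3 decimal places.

Treat it as an LP. Let x1 = kg of DDGS, x2 = kg of molasses, x3 = kg of cassava meal.
min 0.14x1 + 0.13x2 + 0.13x3 with:
  257x1 + 47x2 + 23x3 ≥ 448   (crude protein)
  50x1 + 94x2 + 31x3 ≤ 307   (ash)
  0.7x1 + 8.5x2 + 1.9x3 ≥ 12.6   (calcium)
  13.7x1 + 9.1x2 + 11.8x3 ≥ 15.4   (metabolisable energy)
  x1, x2, x3 ≥ 0.
The minimum-cost mix takes nothing from cassava meal — only DDGS, molasses. Binding constraints: crude protein and calcium.
Optimal quantities: DDGS = 1.495 kg, molasses = 1.359 kg.
Total cost: 0.14·1.495 + 0.13·1.359 = 0.38597.

R0.386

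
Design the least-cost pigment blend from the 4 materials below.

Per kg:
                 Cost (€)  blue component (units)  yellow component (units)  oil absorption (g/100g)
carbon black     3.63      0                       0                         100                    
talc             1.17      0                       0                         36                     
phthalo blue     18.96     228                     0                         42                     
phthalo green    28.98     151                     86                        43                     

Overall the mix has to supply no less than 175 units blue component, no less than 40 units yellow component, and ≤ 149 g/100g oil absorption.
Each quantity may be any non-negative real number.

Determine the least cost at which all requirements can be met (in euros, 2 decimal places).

Set it up as a linear program. Let x1 = kg of carbon black, x2 = kg of talc, x3 = kg of phthalo blue, x4 = kg of phthalo green.
min 3.63x1 + 1.17x2 + 18.96x3 + 28.98x4 with:
  228x3 + 151x4 ≥ 175   (blue component)
  86x4 ≥ 40   (yellow component)
  100x1 + 36x2 + 42x3 + 43x4 ≤ 149   (oil absorption)
  x1, x2, x3, x4 ≥ 0.
The cheapest feasible vertex uses only phthalo blue, phthalo green; carbon black, talc are not used. There the blue component and yellow component constraints are tight.
Solving gives x3 = 0.4595, x4 = 0.4651.
Hence cost = 18.96·0.4595 + 28.98·0.4651 = €22.1907.

€22.19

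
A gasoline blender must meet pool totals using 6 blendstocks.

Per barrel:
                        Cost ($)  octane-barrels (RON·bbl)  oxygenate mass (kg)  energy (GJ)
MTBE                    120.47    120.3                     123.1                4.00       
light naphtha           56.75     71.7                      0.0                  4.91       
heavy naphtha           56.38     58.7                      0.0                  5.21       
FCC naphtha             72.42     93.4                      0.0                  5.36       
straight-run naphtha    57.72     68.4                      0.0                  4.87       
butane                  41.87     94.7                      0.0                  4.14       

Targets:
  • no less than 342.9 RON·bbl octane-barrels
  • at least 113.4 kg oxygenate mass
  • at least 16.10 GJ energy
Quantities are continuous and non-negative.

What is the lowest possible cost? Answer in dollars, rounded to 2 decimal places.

Treat it as an LP. Let x1 = barrels of MTBE, x2 = barrels of light naphtha, x3 = barrels of heavy naphtha, x4 = barrels of FCC naphtha, x5 = barrels of straight-run naphtha, x6 = barrels of butane.
Minimise 120.47x1 + 56.75x2 + 56.38x3 + 72.42x4 + 57.72x5 + 41.87x6 s.t.:
  120.3x1 + 71.7x2 + 58.7x3 + 93.4x4 + 68.4x5 + 94.7x6 ≥ 342.9   (octane-barrels)
  123.1x1 ≥ 113.4   (oxygenate mass)
  4x1 + 4.91x2 + 5.21x3 + 5.36x4 + 4.87x5 + 4.14x6 ≥ 16.1   (energy)
  x1, x2, x3, x4, x5, x6 ≥ 0.
The optimal basis is {MTBE, butane}; light naphtha, heavy naphtha, FCC naphtha, straight-run naphtha drop out. The oxygenate mass and energy requirements are met with equality.
Solving gives x1 = 0.9212, x6 = 2.9988.
Cost = 120.47·0.9212 + 41.87·2.9988 = 236.5367.

$236.54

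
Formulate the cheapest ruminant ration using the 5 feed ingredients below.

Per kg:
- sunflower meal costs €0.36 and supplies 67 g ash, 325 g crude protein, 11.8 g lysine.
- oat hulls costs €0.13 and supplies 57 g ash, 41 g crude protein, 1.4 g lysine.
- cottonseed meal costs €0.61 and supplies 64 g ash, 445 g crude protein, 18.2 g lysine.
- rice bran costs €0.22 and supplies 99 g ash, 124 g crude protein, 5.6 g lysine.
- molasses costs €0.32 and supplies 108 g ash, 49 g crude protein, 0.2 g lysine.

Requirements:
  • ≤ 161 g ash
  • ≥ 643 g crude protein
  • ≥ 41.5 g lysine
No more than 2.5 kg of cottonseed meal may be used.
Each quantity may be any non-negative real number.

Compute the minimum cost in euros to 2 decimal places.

€1.37

Let x1 = kg of sunflower meal, x2 = kg of oat hulls, x3 = kg of cottonseed meal, x4 = kg of rice bran, x5 = kg of molasses.
Minimise 0.36x1 + 0.13x2 + 0.61x3 + 0.22x4 + 0.32x5 s.t.:
  67x1 + 57x2 + 64x3 + 99x4 + 108x5 ≤ 161   (ash)
  325x1 + 41x2 + 445x3 + 124x4 + 49x5 ≥ 643   (crude protein)
  11.8x1 + 1.4x2 + 18.2x3 + 5.6x4 + 0.2x5 ≥ 41.5   (lysine)
  x3 ≤ 2.5
  x1, x2, x3, x4, x5 ≥ 0.
The cheapest feasible vertex uses only sunflower meal, cottonseed meal; oat hulls, rice bran, molasses are not used. There the ash and lysine constraints are tight.
That vertex is x1 = 0.5907, x3 = 1.897.
Objective = 0.36·0.5907 + 0.61·1.897 = 1.3698.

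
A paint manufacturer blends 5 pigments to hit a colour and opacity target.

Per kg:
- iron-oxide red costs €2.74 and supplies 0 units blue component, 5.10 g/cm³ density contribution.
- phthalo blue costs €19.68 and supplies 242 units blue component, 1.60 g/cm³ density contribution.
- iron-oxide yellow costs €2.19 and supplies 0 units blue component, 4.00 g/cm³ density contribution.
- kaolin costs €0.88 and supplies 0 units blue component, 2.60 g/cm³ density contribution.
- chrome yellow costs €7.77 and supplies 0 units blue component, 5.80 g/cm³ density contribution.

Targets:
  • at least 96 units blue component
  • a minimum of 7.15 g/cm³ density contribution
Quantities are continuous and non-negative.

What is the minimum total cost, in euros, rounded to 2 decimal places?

Let x1 = kg of iron-oxide red, x2 = kg of phthalo blue, x3 = kg of iron-oxide yellow, x4 = kg of kaolin, x5 = kg of chrome yellow.
Minimise 2.74x1 + 19.68x2 + 2.19x3 + 0.88x4 + 7.77x5 with:
  242x2 ≥ 96   (blue component)
  5.1x1 + 1.6x2 + 4x3 + 2.6x4 + 5.8x5 ≥ 7.15   (density contribution)
  x1, x2, x3, x4, x5 ≥ 0.
The optimal basis is {phthalo blue, kaolin}; iron-oxide red, iron-oxide yellow, chrome yellow drop out. There the blue component and density contribution constraints are tight.
That vertex is x2 = 0.3967, x4 = 2.506.
Objective = 19.68·0.3967 + 0.88·2.506 = 10.0123.

€10.01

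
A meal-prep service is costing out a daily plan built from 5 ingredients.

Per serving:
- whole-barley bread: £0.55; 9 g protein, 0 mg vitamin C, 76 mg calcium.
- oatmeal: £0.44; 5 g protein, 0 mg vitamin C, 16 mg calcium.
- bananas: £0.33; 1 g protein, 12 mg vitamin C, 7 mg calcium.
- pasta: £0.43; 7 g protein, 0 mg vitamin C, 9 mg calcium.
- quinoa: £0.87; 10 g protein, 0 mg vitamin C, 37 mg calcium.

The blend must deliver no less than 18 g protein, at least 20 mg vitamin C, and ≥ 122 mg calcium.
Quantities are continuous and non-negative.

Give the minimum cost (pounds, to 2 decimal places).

£1.55

Let x1 = servings of whole-barley bread, x2 = servings of oatmeal, x3 = servings of bananas, x4 = servings of pasta, x5 = servings of quinoa.
min 0.55x1 + 0.44x2 + 0.33x3 + 0.43x4 + 0.87x5 subject to:
  9x1 + 5x2 + 1x3 + 7x4 + 10x5 ≥ 18   (protein)
  12x3 ≥ 20   (vitamin C)
  76x1 + 16x2 + 7x3 + 9x4 + 37x5 ≥ 122   (calcium)
  x1, x2, x3, x4, x5 ≥ 0.
The cheapest feasible vertex uses only whole-barley bread, bananas; oatmeal, pasta, quinoa are not used. There the protein and vitamin C constraints are tight.
That vertex is x1 = 1.815, x3 = 1.667.
Total cost: 0.55·1.815 + 0.33·1.667 = 1.5484.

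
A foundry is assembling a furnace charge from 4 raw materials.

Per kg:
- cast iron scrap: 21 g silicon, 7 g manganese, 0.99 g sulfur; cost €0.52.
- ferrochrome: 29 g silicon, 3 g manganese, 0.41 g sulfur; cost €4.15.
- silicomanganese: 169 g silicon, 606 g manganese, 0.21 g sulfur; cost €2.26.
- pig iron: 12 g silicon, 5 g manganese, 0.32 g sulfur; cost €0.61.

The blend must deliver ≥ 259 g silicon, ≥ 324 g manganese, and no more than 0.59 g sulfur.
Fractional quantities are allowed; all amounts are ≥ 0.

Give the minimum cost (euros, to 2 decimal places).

Treat it as an LP. Let x1 = kg of cast iron scrap, x2 = kg of ferrochrome, x3 = kg of silicomanganese, x4 = kg of pig iron.
Minimise 0.52x1 + 4.15x2 + 2.26x3 + 0.61x4 subject to:
  21x1 + 29x2 + 169x3 + 12x4 ≥ 259   (silicon)
  7x1 + 3x2 + 606x3 + 5x4 ≥ 324   (manganese)
  0.99x1 + 0.41x2 + 0.21x3 + 0.32x4 ≤ 0.59   (sulfur)
  x1, x2, x3, x4 ≥ 0.
At the optimum only silicomanganese is positive (cast iron scrap, ferrochrome, pig iron = 0). Binding constraint: silicon.
Solving gives x3 = 1.533.
Objective = 2.26·1.533 = 3.4646.

€3.46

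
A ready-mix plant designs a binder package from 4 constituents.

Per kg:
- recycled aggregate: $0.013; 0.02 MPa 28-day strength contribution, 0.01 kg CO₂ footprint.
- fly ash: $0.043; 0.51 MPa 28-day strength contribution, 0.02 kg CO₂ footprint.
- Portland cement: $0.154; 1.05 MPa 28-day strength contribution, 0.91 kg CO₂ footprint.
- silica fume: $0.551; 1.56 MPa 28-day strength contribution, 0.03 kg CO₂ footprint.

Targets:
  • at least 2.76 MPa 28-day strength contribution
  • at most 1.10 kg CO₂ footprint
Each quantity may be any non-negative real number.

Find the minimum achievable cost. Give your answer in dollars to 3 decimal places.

Let x1 = kg of recycled aggregate, x2 = kg of fly ash, x3 = kg of Portland cement, x4 = kg of silica fume.
Minimize 0.013x1 + 0.043x2 + 0.154x3 + 0.551x4 with:
  0.02x1 + 0.51x2 + 1.05x3 + 1.56x4 ≥ 2.76   (28-day strength contribution)
  0.01x1 + 0.02x2 + 0.91x3 + 0.03x4 ≤ 1.1   (CO₂ footprint)
  x1, x2, x3, x4 ≥ 0.
The optimal basis is {fly ash}; recycled aggregate, Portland cement, silica fume drop out. Binding constraint: 28-day strength contribution.
Optimal quantities: fly ash = 5.412 kg.
Total cost: 0.043·5.412 = 0.23272.

$0.233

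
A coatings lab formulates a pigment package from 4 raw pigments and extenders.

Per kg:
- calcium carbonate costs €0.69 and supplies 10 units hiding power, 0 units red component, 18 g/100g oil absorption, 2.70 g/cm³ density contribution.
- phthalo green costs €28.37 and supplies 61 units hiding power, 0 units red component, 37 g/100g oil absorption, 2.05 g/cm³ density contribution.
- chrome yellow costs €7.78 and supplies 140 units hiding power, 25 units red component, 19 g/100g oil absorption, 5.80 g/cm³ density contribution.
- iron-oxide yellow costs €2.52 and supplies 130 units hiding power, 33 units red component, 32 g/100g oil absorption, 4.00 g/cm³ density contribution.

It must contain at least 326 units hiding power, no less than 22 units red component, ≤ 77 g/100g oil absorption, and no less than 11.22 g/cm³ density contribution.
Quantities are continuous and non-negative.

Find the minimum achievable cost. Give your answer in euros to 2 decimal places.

Let x1 = kg of calcium carbonate, x2 = kg of phthalo green, x3 = kg of chrome yellow, x4 = kg of iron-oxide yellow.
Minimize 0.69x1 + 28.37x2 + 7.78x3 + 2.52x4 with:
  10x1 + 61x2 + 140x3 + 130x4 ≥ 326   (hiding power)
  25x3 + 33x4 ≥ 22   (red component)
  18x1 + 37x2 + 19x3 + 32x4 ≤ 77   (oil absorption)
  2.7x1 + 2.05x2 + 5.8x3 + 4x4 ≥ 11.22   (density contribution)
  x1, x2, x3, x4 ≥ 0.
At the optimum only calcium carbonate, chrome yellow, iron-oxide yellow are positive (phthalo green = 0). There the hiding power, oil absorption, density contribution constraints are tight.
Solving gives x1 = 0.2251, x3 = 0.4361, x4 = 2.021.
Cost = 0.69·0.2251 + 7.78·0.4361 + 2.52·2.021 = 8.6411.

€8.64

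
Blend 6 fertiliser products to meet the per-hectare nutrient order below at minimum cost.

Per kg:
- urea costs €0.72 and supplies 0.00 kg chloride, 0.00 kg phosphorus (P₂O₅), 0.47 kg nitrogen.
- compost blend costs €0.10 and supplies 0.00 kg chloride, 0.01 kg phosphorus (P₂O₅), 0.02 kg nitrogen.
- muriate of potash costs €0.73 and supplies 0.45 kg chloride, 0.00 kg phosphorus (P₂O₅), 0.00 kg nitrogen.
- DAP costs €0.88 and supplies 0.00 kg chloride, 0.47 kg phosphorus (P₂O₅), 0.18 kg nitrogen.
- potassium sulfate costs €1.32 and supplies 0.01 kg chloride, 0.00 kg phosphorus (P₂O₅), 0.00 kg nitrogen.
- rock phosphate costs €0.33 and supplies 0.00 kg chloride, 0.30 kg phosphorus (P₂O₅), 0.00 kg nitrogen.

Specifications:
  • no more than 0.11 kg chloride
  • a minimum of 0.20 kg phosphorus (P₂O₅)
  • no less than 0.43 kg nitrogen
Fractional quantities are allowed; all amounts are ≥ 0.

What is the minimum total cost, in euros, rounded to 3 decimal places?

Treat it as an LP. Let x1 = kg of urea, x2 = kg of compost blend, x3 = kg of muriate of potash, x4 = kg of DAP, x5 = kg of potassium sulfate, x6 = kg of rock phosphate.
Minimise 0.72x1 + 0.1x2 + 0.73x3 + 0.88x4 + 1.32x5 + 0.33x6 s.t.:
  0.45x3 + 0.01x5 ≤ 0.11   (chloride)
  0.01x2 + 0.47x4 + 0.3x6 ≥ 0.2   (phosphorus (P₂O₅))
  0.47x1 + 0.02x2 + 0.18x4 ≥ 0.43   (nitrogen)
  x1, x2, x3, x4, x5, x6 ≥ 0.
The cheapest feasible vertex uses only urea, rock phosphate; compost blend, muriate of potash, DAP, potassium sulfate are not used. Binding constraints: phosphorus (P₂O₅) and nitrogen.
So urea = 0.9149 kg, rock phosphate = 0.6667 kg.
Cost = 0.72·0.9149 + 0.33·0.6667 = 0.87874.

€0.879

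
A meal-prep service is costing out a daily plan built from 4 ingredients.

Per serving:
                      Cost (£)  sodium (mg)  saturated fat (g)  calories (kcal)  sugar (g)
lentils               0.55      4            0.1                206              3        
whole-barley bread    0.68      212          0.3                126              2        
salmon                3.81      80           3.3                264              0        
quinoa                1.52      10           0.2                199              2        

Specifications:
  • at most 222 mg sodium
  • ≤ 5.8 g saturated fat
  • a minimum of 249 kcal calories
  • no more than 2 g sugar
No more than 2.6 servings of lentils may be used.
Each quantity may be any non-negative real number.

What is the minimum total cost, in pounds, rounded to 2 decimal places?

£1.98

Treat it as an LP. Let x1 = servings of lentils, x2 = servings of whole-barley bread, x3 = servings of salmon, x4 = servings of quinoa.
Minimize 0.55x1 + 0.68x2 + 3.81x3 + 1.52x4 with:
  4x1 + 212x2 + 80x3 + 10x4 ≤ 222   (sodium)
  0.1x1 + 0.3x2 + 3.3x3 + 0.2x4 ≤ 5.8   (saturated fat)
  206x1 + 126x2 + 264x3 + 199x4 ≥ 249   (calories)
  3x1 + 2x2 + 2x4 ≤ 2   (sugar)
  x1 ≤ 2.6
  x1, x2, x3, x4 ≥ 0.
The minimum-cost mix takes nothing from whole-barley bread, quinoa — only lentils, salmon. There the calories and sugar constraints are tight.
Optimal quantities: lentils = 0.6667 servings, salmon = 0.423 servings.
Total cost: 0.55·0.6667 + 3.81·0.423 = 1.9783.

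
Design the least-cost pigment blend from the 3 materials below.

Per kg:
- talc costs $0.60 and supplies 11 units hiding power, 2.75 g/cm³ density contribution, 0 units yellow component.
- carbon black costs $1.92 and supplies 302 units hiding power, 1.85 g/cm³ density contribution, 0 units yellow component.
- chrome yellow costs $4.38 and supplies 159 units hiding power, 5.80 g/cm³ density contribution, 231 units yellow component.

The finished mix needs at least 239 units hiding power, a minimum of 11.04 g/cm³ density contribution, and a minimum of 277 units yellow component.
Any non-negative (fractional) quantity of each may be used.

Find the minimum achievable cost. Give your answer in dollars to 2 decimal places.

Let x1 = kg of talc, x2 = kg of carbon black, x3 = kg of chrome yellow.
min 0.6x1 + 1.92x2 + 4.38x3 s.t.:
  11x1 + 302x2 + 159x3 ≥ 239   (hiding power)
  2.75x1 + 1.85x2 + 5.8x3 ≥ 11.04   (density contribution)
  231x3 ≥ 277   (yellow component)
  x1, x2, x3 ≥ 0.
All 3 inputs are positive at the optimum. There the hiding power, density contribution, yellow component constraints are tight.
So talc = 1.412 kg, carbon black = 0.1086 kg, chrome yellow = 1.199 kg.
Objective = 0.6·1.412 + 1.92·0.1086 + 4.38·1.199 = 6.3073.

$6.31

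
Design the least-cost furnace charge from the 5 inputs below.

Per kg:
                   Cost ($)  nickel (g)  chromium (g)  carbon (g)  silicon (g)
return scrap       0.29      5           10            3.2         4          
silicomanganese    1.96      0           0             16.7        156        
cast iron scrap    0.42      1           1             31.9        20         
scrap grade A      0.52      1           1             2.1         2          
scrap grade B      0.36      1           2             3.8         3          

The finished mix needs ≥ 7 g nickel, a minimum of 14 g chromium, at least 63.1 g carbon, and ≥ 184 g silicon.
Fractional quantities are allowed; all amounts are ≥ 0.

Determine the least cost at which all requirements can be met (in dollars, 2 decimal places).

$2.84

Treat it as an LP. Let x1 = kg of return scrap, x2 = kg of silicomanganese, x3 = kg of cast iron scrap, x4 = kg of scrap grade A, x5 = kg of scrap grade B.
Minimize 0.29x1 + 1.96x2 + 0.42x3 + 0.52x4 + 0.36x5 subject to:
  5x1 + 1x3 + 1x4 + 1x5 ≥ 7   (nickel)
  10x1 + 1x3 + 1x4 + 2x5 ≥ 14   (chromium)
  3.2x1 + 16.7x2 + 31.9x3 + 2.1x4 + 3.8x5 ≥ 63.1   (carbon)
  4x1 + 156x2 + 20x3 + 2x4 + 3x5 ≥ 184   (silicon)
  x1, x2, x3, x4, x5 ≥ 0.
The optimal basis is {return scrap, silicomanganese, cast iron scrap}; scrap grade A, scrap grade B drop out. The chromium, carbon, silicon requirements are met with equality.
Optimal quantities: return scrap = 1.266 kg, silicomanganese = 0.9752 kg, cast iron scrap = 1.341 kg.
Total cost: 0.29·1.266 + 1.96·0.9752 + 0.42·1.341 = 2.8418.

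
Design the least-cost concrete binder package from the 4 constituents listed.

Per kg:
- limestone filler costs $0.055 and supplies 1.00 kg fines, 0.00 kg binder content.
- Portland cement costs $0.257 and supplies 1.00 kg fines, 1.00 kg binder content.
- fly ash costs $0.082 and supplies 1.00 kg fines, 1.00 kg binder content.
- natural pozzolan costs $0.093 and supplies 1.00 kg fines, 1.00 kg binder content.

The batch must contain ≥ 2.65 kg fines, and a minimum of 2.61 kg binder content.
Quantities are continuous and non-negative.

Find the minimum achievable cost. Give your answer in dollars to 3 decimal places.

$0.216

This is a linear program. Let x1 = kg of limestone filler, x2 = kg of Portland cement, x3 = kg of fly ash, x4 = kg of natural pozzolan.
min 0.055x1 + 0.257x2 + 0.082x3 + 0.093x4 with:
  1x1 + 1x2 + 1x3 + 1x4 ≥ 2.65   (fines)
  1x2 + 1x3 + 1x4 ≥ 2.61   (binder content)
  x1, x2, x3, x4 ≥ 0.
At the optimum only limestone filler, fly ash are positive (Portland cement, natural pozzolan = 0). Binding constraints: fines and binder content.
So limestone filler = 0.04 kg, fly ash = 2.61 kg.
Total cost: 0.055·0.04 + 0.082·2.61 = 0.21622.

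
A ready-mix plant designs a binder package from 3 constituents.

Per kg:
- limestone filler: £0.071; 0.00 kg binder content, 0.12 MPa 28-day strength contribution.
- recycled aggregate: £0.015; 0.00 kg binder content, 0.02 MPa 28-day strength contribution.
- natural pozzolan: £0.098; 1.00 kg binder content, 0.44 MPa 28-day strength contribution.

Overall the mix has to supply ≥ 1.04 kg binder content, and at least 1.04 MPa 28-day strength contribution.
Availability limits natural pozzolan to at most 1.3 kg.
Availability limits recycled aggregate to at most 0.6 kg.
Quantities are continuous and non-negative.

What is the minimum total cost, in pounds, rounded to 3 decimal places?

Treat it as an LP. Let x1 = kg of limestone filler, x2 = kg of recycled aggregate, x3 = kg of natural pozzolan.
Minimise 0.071x1 + 0.015x2 + 0.098x3 subject to:
  1x3 ≥ 1.04   (binder content)
  0.12x1 + 0.02x2 + 0.44x3 ≥ 1.04   (28-day strength contribution)
  x3 ≤ 1.3
  x2 ≤ 0.6
  x1, x2, x3 ≥ 0.
At the optimum only limestone filler, natural pozzolan are positive (recycled aggregate = 0). There the 28-day strength contribution and the natural pozzolan cap constraints are tight.
Solving gives x1 = 3.9, x3 = 1.3.
Objective = 0.071·3.9 + 0.098·1.3 = 0.40430.

£0.404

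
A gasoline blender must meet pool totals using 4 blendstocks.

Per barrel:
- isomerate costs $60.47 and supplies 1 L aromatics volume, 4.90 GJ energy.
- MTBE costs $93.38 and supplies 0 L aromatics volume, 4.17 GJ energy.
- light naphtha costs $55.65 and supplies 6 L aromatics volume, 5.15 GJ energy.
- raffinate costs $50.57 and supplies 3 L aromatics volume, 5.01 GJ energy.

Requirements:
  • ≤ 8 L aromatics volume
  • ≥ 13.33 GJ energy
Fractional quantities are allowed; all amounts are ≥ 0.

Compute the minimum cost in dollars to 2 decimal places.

Let x1 = barrels of isomerate, x2 = barrels of MTBE, x3 = barrels of light naphtha, x4 = barrels of raffinate.
Minimize 60.47x1 + 93.38x2 + 55.65x3 + 50.57x4 subject to:
  1x1 + 6x3 + 3x4 ≤ 8   (aromatics volume)
  4.9x1 + 4.17x2 + 5.15x3 + 5.01x4 ≥ 13.33   (energy)
  x1, x2, x3, x4 ≥ 0.
The optimal basis is {raffinate}; isomerate, MTBE, light naphtha drop out. There the energy constraint is tight.
Solving gives x4 = 2.6607.
Hence cost = 50.57·2.6607 = $134.5516.

$134.55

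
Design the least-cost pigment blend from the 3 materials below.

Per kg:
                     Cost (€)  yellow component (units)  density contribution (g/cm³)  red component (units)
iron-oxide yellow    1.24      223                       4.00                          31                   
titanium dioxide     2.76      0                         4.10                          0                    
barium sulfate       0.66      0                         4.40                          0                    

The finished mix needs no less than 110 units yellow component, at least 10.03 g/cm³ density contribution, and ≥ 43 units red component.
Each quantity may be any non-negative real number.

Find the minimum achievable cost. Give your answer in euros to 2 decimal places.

€2.39

Treat it as an LP. Let x1 = kg of iron-oxide yellow, x2 = kg of titanium dioxide, x3 = kg of barium sulfate.
min 1.24x1 + 2.76x2 + 0.66x3 with:
  223x1 ≥ 110   (yellow component)
  4x1 + 4.1x2 + 4.4x3 ≥ 10.03   (density contribution)
  31x1 ≥ 43   (red component)
  x1, x2, x3 ≥ 0.
The minimum-cost mix takes nothing from titanium dioxide — only iron-oxide yellow, barium sulfate. Binding constraints: density contribution and red component.
That vertex is x1 = 1.387, x3 = 1.019.
Total cost: 1.24·1.387 + 0.66·1.019 = 2.3924.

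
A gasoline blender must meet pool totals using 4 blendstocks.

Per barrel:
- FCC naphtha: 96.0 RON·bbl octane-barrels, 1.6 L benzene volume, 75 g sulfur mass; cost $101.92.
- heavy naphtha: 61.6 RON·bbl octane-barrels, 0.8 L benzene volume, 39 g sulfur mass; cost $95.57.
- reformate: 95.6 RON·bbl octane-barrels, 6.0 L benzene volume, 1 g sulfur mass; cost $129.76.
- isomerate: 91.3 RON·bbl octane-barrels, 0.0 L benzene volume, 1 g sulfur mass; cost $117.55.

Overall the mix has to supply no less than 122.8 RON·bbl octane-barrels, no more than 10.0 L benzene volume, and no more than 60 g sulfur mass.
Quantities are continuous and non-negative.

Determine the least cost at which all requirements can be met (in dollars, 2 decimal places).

$140.91

Let x1 = barrels of FCC naphtha, x2 = barrels of heavy naphtha, x3 = barrels of reformate, x4 = barrels of isomerate.
Minimise 101.92x1 + 95.57x2 + 129.76x3 + 117.55x4 with:
  96x1 + 61.6x2 + 95.6x3 + 91.3x4 ≥ 122.8   (octane-barrels)
  1.6x1 + 0.8x2 + 6x3 ≤ 10   (benzene volume)
  75x1 + 39x2 + 1x3 + 1x4 ≤ 60   (sulfur mass)
  x1, x2, x3, x4 ≥ 0.
The minimum-cost mix takes nothing from heavy naphtha, reformate — only FCC naphtha, isomerate. Binding constraints: octane-barrels and sulfur mass.
Solving gives x1 = 0.7932, x4 = 0.511.
Objective = 101.92·0.7932 + 117.55·0.511 = 140.9110.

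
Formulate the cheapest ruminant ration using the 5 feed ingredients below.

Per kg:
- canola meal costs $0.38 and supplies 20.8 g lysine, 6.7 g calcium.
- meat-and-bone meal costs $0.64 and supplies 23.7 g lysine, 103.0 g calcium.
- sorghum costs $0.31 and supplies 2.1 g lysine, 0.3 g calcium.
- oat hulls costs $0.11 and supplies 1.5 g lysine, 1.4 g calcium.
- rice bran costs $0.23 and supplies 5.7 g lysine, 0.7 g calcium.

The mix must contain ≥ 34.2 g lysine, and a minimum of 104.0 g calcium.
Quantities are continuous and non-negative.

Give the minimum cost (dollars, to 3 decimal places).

$0.827

Set it up as a linear program. Let x1 = kg of canola meal, x2 = kg of meat-and-bone meal, x3 = kg of sorghum, x4 = kg of oat hulls, x5 = kg of rice bran.
Minimize 0.38x1 + 0.64x2 + 0.31x3 + 0.11x4 + 0.23x5 s.t.:
  20.8x1 + 23.7x2 + 2.1x3 + 1.5x4 + 5.7x5 ≥ 34.2   (lysine)
  6.7x1 + 103x2 + 0.3x3 + 1.4x4 + 0.7x5 ≥ 104   (calcium)
  x1, x2, x3, x4, x5 ≥ 0.
The optimal basis is {canola meal, meat-and-bone meal}; sorghum, oat hulls, rice bran drop out. There the lysine and calcium constraints are tight.
Solving gives x1 = 0.5333, x2 = 0.975.
Objective = 0.38·0.5333 + 0.64·0.975 = 0.82665.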